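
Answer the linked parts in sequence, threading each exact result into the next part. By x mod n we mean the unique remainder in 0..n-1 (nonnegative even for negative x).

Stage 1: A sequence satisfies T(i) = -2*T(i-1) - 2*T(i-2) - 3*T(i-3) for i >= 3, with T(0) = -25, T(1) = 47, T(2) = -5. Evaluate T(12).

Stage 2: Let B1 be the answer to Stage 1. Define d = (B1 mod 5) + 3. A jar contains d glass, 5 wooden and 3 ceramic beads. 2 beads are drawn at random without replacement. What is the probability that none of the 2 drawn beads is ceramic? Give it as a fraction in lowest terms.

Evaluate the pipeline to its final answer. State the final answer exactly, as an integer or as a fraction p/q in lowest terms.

55/91

Stage 1: T(3) = -2*(-5) - 2*(47) - 3*(-25) = -9; iterating: T(3)=-9, T(4)=-113, T(5)=259, T(6)=-265, T(7)=351, T(8)=-949, T(9)=1991, T(10)=-3137, T(11)=5139, T(12)=-9977; answer -9977
Stage 2: B1 = -9977; d = 6; total draws C(14,2) = 91; favorable C(11,2) = 55; P = 55/91; answer 55/91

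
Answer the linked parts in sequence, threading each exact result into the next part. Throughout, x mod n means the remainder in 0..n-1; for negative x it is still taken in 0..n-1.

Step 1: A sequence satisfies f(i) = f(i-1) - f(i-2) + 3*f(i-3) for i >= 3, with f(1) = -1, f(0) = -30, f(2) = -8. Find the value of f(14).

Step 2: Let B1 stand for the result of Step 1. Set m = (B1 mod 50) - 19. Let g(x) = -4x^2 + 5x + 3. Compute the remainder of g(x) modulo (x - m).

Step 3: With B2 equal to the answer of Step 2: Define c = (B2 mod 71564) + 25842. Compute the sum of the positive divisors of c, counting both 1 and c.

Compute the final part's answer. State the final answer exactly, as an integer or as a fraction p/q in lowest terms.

Step 1: f(3) = 1*(-8) - 1*(-1) + 3*(-30) = -97; iterating: f(3)=-97, f(4)=-92, f(5)=-19, f(6)=-218, f(7)=-475, f(8)=-314, f(9)=-493, f(10)=-1604, f(11)=-2053, f(12)=-1928, f(13)=-4687, f(14)=-8918; answer -8918
Step 2: B1 = -8918; m = 13; remainder = value at the root: -4*(13)^2 + 5*(13)^1 + 3 = (-676) + (65) + (3) = -608; answer -608
Step 3: B2 = -608; c = 96798; 96798 = 2 * 3 * 13 * 17 * 73; sigma = (1 + 2) * (1 + 3) * (1 + 13) * (1 + 17) * (1 + 73) = 3 * 4 * 14 * 18 * 74 = 223776; answer 223776

223776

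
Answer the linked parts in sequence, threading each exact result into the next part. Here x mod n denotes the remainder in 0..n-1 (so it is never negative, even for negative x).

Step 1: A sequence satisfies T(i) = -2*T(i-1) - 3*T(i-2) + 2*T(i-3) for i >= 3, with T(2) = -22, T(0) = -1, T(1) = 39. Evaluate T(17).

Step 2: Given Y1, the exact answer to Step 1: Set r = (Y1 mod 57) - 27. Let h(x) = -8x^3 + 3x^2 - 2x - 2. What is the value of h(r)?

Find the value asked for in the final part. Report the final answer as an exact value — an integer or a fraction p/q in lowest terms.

Step 1: T(3) = -2*(-22) - 3*(39) + 2*(-1) = -75; iterating: T(3)=-75, T(4)=294, T(5)=-407, T(6)=-218, T(7)=2245, T(8)=-4650, T(9)=2129, T(10)=14182, T(11)=-44051, T(12)=49814, T(13)=60889, T(14)=-359322, T(15)=635605, T(16)=-71466, T(17)=-2482527; answer -2482527
Step 2: Y1 = -2482527; r = 24; -8*(24)^3 + 3*(24)^2 - 2*(24)^1 - 2 = (-110592) + (1728) + (-48) + (-2) = -108914; answer -108914

-108914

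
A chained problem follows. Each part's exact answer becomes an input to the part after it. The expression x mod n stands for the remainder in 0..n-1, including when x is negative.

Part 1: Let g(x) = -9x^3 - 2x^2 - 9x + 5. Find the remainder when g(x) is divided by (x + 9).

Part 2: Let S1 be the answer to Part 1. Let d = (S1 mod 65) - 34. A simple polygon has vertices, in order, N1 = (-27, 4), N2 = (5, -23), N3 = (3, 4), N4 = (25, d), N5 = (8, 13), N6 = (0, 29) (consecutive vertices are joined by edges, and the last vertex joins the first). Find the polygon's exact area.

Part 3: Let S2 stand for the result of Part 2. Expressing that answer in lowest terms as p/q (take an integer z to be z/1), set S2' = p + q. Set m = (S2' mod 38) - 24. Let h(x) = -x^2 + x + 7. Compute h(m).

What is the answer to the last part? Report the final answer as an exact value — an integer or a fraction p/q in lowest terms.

Part 1: remainder = value at the root: -9*(-9)^3 - 2*(-9)^2 - 9*(-9)^1 + 5 = (6561) + (-162) + (81) + (5) = 6485; answer 6485
Part 2: S1 = 6485; d = 16; cross terms: (-27*-23 - 5*4)=601, (5*4 - 3*-23)=89, (3*16 - 25*4)=-52, (25*13 - 8*16)=197, (8*29 - 0*13)=232, (0*4 - -27*29)=783; twice the area = |1850| = 1850; area = 925; answer 925
Part 3: S2 = 925; threaded value p + q = 926; m = -10; -1*(-10)^2 + 1*(-10)^1 + 7 = (-100) + (-10) + (7) = -103; answer -103

-103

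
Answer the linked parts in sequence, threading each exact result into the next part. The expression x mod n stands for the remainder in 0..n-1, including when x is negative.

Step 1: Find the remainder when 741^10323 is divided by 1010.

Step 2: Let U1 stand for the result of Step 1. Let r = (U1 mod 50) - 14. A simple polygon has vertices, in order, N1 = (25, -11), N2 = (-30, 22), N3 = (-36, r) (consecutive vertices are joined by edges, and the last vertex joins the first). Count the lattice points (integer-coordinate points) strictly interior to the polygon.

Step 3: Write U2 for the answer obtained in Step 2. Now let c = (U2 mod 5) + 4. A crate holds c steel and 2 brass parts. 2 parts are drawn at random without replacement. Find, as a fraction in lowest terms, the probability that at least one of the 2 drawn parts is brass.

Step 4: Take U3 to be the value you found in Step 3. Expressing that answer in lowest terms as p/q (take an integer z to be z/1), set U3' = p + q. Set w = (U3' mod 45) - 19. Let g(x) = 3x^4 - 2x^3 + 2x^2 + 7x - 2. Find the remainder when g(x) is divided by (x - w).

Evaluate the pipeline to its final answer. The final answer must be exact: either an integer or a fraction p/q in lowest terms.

81716

Step 1: squarings mod 1010: 741^1=741, 741^2=651, 741^4=611, 741^8=631, 741^16=221, 741^32=361, 741^64=31, 741^128=961, 741^256=381, 741^512=731, 741^1024=71, 741^2048=1001, 741^4096=81, 741^8192=501; 741^10323 = 741^1 * 741^2 * 741^16 * 741^64 * 741^2048 * 741^8192 = 11 (mod 1010); answer 11
Step 2: U1 = 11; r = -3; cross terms: (25*22 - -30*-11)=220, (-30*-3 - -36*22)=882, (-36*-11 - 25*-3)=471; twice the area = |1573| = 1573; area = 1573/2; boundary points = 11 + 1 + 1 = 13; strictly interior points = area - boundary/2 + 1 = 781; answer 781
Step 3: U2 = 781; c = 5; total draws C(7,2) = 21; complement C(5,2) = 10; favorable 21 - 10 = 11; P = 11/21; answer 11/21
Step 4: U3 = 11/21; threaded value p + q = 32; w = 13; remainder = value at the root: 3*(13)^4 - 2*(13)^3 + 2*(13)^2 + 7*(13)^1 - 2 = (85683) + (-4394) + (338) + (91) + (-2) = 81716; answer 81716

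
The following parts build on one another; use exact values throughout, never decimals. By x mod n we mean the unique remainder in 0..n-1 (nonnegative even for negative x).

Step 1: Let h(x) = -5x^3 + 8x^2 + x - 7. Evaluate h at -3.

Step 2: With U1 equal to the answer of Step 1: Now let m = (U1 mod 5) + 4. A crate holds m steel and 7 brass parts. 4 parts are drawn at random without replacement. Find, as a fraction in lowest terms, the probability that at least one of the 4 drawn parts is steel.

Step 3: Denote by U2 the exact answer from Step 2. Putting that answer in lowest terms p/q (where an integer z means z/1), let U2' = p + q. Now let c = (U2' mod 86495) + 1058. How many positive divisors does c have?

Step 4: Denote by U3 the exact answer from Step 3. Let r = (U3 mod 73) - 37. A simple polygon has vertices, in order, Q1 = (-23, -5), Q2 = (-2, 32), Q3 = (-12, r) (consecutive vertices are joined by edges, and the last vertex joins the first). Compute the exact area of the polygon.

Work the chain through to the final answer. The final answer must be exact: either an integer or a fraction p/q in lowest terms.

Step 1: -5*(-3)^3 + 8*(-3)^2 + 1*(-3)^1 - 7 = (135) + (72) + (-3) + (-7) = 197; answer 197
Step 2: U1 = 197; m = 6; total draws C(13,4) = 715; complement C(7,4) = 35; favorable 715 - 35 = 680; P = 136/143; answer 136/143
Step 3: U2 = 136/143; threaded value p + q = 279; c = 1337; 1337 = 7 * 191; number of divisors = (1+1) * (1+1) = 4; answer 4
Step 4: U3 = 4; r = -33; cross terms: (-23*32 - -2*-5)=-746, (-2*-33 - -12*32)=450, (-12*-5 - -23*-33)=-699; twice the area = |-995| = 995; area = 995/2; answer 995/2

995/2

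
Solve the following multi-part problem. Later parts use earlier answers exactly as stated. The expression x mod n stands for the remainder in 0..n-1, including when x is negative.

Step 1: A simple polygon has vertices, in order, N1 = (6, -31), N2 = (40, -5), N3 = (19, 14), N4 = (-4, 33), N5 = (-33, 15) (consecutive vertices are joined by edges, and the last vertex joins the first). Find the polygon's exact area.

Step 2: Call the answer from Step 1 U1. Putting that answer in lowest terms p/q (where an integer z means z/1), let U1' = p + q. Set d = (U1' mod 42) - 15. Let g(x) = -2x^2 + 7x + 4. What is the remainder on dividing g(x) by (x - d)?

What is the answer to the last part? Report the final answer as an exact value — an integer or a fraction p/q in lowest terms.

Step 1: cross terms: (6*-5 - 40*-31)=1210, (40*14 - 19*-5)=655, (19*33 - -4*14)=683, (-4*15 - -33*33)=1029, (-33*-31 - 6*15)=933; twice the area = |4510| = 4510; area = 2255; answer 2255
Step 2: U1 = 2255; threaded value p + q = 2256; d = 15; remainder = value at the root: -2*(15)^2 + 7*(15)^1 + 4 = (-450) + (105) + (4) = -341; answer -341

-341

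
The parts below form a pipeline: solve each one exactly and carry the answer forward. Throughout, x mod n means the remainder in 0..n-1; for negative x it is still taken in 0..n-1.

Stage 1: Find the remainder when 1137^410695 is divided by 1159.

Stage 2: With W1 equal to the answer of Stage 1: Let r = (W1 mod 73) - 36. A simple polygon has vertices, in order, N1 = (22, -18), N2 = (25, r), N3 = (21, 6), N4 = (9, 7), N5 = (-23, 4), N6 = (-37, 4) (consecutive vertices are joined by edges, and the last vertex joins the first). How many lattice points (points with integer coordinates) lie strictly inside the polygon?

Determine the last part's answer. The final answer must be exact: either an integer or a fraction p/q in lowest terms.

735

Stage 1: squarings mod 1159: 1137^1=1137, 1137^2=484, 1137^4=138, 1137^8=500, 1137^16=815, 1137^32=118, 1137^64=16, 1137^128=256, 1137^256=632, 1137^512=728, 1137^1024=321, 1137^2048=1049, 1137^4096=510, 1137^8192=484, 1137^16384=138, 1137^32768=500, 1137^65536=815, 1137^131072=118, 1137^262144=16; 1137^410695 = 1137^1 * 1137^2 * 1137^4 * 1137^64 * 1137^1024 * 1137^16384 * 1137^131072 * 1137^262144 = 1024 (mod 1159); answer 1024
Stage 2: W1 = 1024; r = -34; cross terms: (22*-34 - 25*-18)=-298, (25*6 - 21*-34)=864, (21*7 - 9*6)=93, (9*4 - -23*7)=197, (-23*4 - -37*4)=56, (-37*-18 - 22*4)=578; twice the area = |1490| = 1490; area = 745; boundary points = 1 + 4 + 1 + 1 + 14 + 1 = 22; strictly interior points = area - boundary/2 + 1 = 735; answer 735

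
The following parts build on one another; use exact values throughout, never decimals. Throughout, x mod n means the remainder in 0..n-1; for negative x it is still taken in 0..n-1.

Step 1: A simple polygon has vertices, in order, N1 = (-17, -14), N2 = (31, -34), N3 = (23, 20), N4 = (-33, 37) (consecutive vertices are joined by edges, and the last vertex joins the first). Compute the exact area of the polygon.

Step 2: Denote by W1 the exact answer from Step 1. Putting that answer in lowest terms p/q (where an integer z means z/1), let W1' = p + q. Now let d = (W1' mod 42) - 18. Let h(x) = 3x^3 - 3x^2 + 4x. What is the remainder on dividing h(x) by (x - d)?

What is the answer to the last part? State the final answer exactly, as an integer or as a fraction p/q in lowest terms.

Step 1: cross terms: (-17*-34 - 31*-14)=1012, (31*20 - 23*-34)=1402, (23*37 - -33*20)=1511, (-33*-14 - -17*37)=1091; twice the area = |5016| = 5016; area = 2508; answer 2508
Step 2: W1 = 2508; threaded value p + q = 2509; d = 13; remainder = value at the root: 3*(13)^3 - 3*(13)^2 + 4*(13)^1 = (6591) + (-507) + (52) = 6136; answer 6136

6136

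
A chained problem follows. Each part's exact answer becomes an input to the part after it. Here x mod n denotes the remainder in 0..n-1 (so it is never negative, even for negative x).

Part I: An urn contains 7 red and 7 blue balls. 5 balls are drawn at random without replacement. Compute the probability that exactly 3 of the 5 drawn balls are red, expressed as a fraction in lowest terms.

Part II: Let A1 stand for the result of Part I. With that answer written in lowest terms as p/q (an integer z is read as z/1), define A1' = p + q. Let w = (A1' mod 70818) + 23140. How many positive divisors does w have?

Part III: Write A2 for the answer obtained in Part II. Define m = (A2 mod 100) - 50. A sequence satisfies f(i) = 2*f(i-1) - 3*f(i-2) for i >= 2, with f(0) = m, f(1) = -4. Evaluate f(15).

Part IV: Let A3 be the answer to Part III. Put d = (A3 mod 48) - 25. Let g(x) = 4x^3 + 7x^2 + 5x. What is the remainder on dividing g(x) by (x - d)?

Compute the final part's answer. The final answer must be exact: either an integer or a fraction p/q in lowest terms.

30058

Part I: total draws C(14,5) = 2002; favorable C(7,3)*C(7,2) = 735; P = 105/286; answer 105/286
Part II: A1 = 105/286; threaded value p + q = 391; w = 23531; 23531 is prime, so its only divisors are 1 and 23531; count = 2; answer 2
Part III: A2 = 2; m = -48; f(2) = 2*(-4) - 3*(-48) = 136; iterating: f(2)=136, f(3)=284, f(4)=160, f(5)=-532, f(6)=-1544, f(7)=-1492, f(8)=1648, f(9)=7772, f(10)=10600, f(11)=-2116, f(12)=-36032, f(13)=-65716, f(14)=-23336, f(15)=150476; answer 150476
Part IV: A3 = 150476; d = 19; remainder = value at the root: 4*(19)^3 + 7*(19)^2 + 5*(19)^1 = (27436) + (2527) + (95) = 30058; answer 30058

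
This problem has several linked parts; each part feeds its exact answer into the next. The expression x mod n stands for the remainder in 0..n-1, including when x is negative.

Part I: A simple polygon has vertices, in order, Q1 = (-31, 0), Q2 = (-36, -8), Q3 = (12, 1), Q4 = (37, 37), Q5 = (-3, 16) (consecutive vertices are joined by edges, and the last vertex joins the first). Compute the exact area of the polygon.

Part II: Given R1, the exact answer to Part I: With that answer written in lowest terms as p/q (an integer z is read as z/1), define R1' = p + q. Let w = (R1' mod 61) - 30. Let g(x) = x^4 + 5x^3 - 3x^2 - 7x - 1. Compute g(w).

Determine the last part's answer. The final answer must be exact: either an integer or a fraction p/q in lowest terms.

Part I: cross terms: (-31*-8 - -36*0)=248, (-36*1 - 12*-8)=60, (12*37 - 37*1)=407, (37*16 - -3*37)=703, (-3*0 - -31*16)=496; twice the area = |1914| = 1914; area = 957; answer 957
Part II: R1 = 957; threaded value p + q = 958; w = 13; 1*(13)^4 + 5*(13)^3 - 3*(13)^2 - 7*(13)^1 - 1 = (28561) + (10985) + (-507) + (-91) + (-1) = 38947; answer 38947

38947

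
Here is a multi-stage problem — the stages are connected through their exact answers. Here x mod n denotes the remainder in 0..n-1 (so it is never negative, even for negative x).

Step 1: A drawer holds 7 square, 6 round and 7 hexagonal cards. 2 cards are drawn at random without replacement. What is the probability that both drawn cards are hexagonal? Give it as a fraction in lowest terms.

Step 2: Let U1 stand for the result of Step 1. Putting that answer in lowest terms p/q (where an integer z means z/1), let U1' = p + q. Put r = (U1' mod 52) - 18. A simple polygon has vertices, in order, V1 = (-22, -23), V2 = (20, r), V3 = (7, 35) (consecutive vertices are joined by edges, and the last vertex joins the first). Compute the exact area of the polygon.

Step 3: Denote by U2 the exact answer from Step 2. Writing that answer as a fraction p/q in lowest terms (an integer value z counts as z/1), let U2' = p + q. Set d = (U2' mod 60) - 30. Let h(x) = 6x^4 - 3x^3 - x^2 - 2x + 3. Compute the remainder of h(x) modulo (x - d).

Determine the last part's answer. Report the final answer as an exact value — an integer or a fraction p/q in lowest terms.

15403

Step 1: total draws C(20,2) = 190; favorable C(7,2) = 21; P = 21/190; answer 21/190
Step 2: U1 = 21/190; threaded value p + q = 211; r = -15; cross terms: (-22*-15 - 20*-23)=790, (20*35 - 7*-15)=805, (7*-23 - -22*35)=609; twice the area = |2204| = 2204; area = 1102; answer 1102
Step 3: U2 = 1102; threaded value p + q = 1103; d = -7; remainder = value at the root: 6*(-7)^4 - 3*(-7)^3 - 1*(-7)^2 - 2*(-7)^1 + 3 = (14406) + (1029) + (-49) + (14) + (3) = 15403; answer 15403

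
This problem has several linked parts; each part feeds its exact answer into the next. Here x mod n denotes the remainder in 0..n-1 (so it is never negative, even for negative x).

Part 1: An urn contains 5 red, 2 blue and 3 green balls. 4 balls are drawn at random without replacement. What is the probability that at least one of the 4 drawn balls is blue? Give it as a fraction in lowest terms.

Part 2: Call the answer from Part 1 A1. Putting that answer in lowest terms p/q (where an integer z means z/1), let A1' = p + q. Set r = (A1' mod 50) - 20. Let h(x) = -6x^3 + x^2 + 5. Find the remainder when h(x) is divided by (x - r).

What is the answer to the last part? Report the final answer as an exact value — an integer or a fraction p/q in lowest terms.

20480

Part 1: total draws C(10,4) = 210; complement C(8,4) = 70; favorable 210 - 70 = 140; P = 2/3; answer 2/3
Part 2: A1 = 2/3; threaded value p + q = 5; r = -15; remainder = value at the root: -6*(-15)^3 + 1*(-15)^2 + 5 = (20250) + (225) + (5) = 20480; answer 20480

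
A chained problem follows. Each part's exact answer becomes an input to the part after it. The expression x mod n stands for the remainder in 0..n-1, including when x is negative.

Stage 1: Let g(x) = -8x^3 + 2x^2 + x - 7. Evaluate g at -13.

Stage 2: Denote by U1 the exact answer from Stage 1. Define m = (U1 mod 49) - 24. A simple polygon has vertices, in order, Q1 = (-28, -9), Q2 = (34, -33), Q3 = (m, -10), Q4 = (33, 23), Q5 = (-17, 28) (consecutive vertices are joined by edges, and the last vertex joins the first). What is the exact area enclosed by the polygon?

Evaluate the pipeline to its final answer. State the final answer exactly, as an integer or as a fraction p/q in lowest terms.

Stage 1: -8*(-13)^3 + 2*(-13)^2 + 1*(-13)^1 - 7 = (17576) + (338) + (-13) + (-7) = 17894; answer 17894
Stage 2: U1 = 17894; m = -15; cross terms: (-28*-33 - 34*-9)=1230, (34*-10 - -15*-33)=-835, (-15*23 - 33*-10)=-15, (33*28 - -17*23)=1315, (-17*-9 - -28*28)=937; twice the area = |2632| = 2632; area = 1316; answer 1316

1316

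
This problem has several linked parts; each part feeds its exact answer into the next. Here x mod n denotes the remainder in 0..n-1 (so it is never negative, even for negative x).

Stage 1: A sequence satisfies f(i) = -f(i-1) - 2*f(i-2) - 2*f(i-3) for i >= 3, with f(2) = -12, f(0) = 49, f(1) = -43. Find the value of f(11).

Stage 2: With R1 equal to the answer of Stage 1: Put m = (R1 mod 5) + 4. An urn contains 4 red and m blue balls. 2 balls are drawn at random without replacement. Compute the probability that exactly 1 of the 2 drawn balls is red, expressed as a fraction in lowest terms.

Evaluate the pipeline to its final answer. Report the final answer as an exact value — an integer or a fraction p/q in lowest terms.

4/7

Stage 1: f(3) = -1*(-12) - 2*(-43) - 2*(49) = 0; iterating: f(3)=0, f(4)=110, f(5)=-86, f(6)=-134, f(7)=86, f(8)=354, f(9)=-258, f(10)=-622, f(11)=430; answer 430
Stage 2: R1 = 430; m = 4; total draws C(8,2) = 28; favorable C(4,1)*C(4,1) = 16; P = 4/7; answer 4/7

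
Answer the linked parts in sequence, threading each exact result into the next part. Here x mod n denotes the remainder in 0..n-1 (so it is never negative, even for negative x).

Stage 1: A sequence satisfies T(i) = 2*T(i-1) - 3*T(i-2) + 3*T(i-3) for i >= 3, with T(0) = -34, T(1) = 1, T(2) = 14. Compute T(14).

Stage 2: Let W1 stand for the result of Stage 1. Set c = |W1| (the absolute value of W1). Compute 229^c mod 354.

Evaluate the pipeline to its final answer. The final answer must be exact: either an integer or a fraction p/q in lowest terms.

Stage 1: T(3) = 2*(14) - 3*(1) + 3*(-34) = -77; iterating: T(3)=-77, T(4)=-193, T(5)=-113, T(6)=122, T(7)=4, T(8)=-697, T(9)=-1040, T(10)=23, T(11)=1075, T(12)=-1039, T(13)=-5234, T(14)=-4126; answer -4126
Stage 2: W1 = -4126; c = 4126; squarings mod 354: 229^1=229, 229^2=49, 229^4=277, 229^8=265, 229^16=133, 229^32=343, 229^64=121, 229^128=127, 229^256=199, 229^512=307, 229^1024=85, 229^2048=145, 229^4096=139; 229^4126 = 229^2 * 229^4 * 229^8 * 229^16 * 229^4096 = 265 (mod 354); answer 265

265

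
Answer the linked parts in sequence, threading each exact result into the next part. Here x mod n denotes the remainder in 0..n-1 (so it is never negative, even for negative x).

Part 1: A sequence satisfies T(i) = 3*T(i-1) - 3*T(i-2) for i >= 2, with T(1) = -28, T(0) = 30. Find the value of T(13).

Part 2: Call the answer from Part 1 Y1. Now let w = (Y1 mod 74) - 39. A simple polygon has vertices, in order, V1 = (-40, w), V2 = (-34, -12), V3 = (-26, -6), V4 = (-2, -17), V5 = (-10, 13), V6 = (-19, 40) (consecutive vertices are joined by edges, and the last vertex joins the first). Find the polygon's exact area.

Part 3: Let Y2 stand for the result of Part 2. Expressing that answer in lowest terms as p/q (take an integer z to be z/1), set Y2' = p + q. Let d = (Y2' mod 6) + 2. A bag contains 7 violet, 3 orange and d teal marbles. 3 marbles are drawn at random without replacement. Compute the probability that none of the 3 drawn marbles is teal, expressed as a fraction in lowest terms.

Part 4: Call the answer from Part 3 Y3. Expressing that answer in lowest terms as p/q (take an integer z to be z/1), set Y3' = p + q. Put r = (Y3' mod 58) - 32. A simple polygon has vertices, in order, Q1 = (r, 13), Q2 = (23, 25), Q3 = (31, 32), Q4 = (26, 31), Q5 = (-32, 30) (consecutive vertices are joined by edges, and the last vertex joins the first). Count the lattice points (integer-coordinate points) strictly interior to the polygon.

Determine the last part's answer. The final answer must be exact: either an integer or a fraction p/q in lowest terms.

Part 1: T(2) = 3*(-28) - 3*(30) = -174; iterating: T(2)=-174, T(3)=-438, T(4)=-792, T(5)=-1062, T(6)=-810, T(7)=756, T(8)=4698, T(9)=11826, T(10)=21384, T(11)=28674, T(12)=21870, T(13)=-20412; answer -20412
Part 2: Y1 = -20412; w = -27; cross terms: (-40*-12 - -34*-27)=-438, (-34*-6 - -26*-12)=-108, (-26*-17 - -2*-6)=430, (-2*13 - -10*-17)=-196, (-10*40 - -19*13)=-153, (-19*-27 - -40*40)=2113; twice the area = |1648| = 1648; area = 824; answer 824
Part 3: Y2 = 824; threaded value p + q = 825; d = 5; total draws C(15,3) = 455; favorable C(10,3) = 120; P = 24/91; answer 24/91
Part 4: Y3 = 24/91; threaded value p + q = 115; r = 25; cross terms: (25*25 - 23*13)=326, (23*32 - 31*25)=-39, (31*31 - 26*32)=129, (26*30 - -32*31)=1772, (-32*13 - 25*30)=-1166; twice the area = |1022| = 1022; area = 511; boundary points = 2 + 1 + 1 + 1 + 1 = 6; strictly interior points = area - boundary/2 + 1 = 509; answer 509

509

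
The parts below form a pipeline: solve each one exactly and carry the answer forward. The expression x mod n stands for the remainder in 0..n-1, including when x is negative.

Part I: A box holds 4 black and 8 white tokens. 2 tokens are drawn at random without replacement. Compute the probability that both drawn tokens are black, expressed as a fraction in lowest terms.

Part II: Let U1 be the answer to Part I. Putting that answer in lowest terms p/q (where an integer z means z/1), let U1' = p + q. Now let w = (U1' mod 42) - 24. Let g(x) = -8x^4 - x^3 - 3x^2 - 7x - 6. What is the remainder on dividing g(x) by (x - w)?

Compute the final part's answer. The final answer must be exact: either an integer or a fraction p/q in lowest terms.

Part I: total draws C(12,2) = 66; favorable C(4,2) = 6; P = 1/11; answer 1/11
Part II: U1 = 1/11; threaded value p + q = 12; w = -12; remainder = value at the root: -8*(-12)^4 - 1*(-12)^3 - 3*(-12)^2 - 7*(-12)^1 - 6 = (-165888) + (1728) + (-432) + (84) + (-6) = -164514; answer -164514

-164514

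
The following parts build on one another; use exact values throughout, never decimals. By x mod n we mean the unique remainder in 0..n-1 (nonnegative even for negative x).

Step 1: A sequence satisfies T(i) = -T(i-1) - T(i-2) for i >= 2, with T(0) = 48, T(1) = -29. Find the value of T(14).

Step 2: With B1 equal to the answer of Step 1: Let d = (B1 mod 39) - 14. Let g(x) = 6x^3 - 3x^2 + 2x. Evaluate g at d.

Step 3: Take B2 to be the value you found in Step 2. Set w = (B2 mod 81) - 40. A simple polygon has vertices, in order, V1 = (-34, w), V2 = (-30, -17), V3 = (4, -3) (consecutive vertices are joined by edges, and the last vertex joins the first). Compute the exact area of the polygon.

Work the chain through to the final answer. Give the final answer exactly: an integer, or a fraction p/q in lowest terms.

759

Step 1: T(2) = -1*(-29) - 1*(48) = -19; iterating: T(2)=-19, T(3)=48, T(4)=-29, T(5)=-19, T(6)=48, T(7)=-29, T(8)=-19, T(9)=48, T(10)=-29, T(11)=-19, T(12)=48, T(13)=-29, T(14)=-19; answer -19
Step 2: B1 = -19; d = 6; 6*(6)^3 - 3*(6)^2 + 2*(6)^1 = (1296) + (-108) + (12) = 1200; answer 1200
Step 3: B2 = 1200; w = 26; cross terms: (-34*-17 - -30*26)=1358, (-30*-3 - 4*-17)=158, (4*26 - -34*-3)=2; twice the area = |1518| = 1518; area = 759; answer 759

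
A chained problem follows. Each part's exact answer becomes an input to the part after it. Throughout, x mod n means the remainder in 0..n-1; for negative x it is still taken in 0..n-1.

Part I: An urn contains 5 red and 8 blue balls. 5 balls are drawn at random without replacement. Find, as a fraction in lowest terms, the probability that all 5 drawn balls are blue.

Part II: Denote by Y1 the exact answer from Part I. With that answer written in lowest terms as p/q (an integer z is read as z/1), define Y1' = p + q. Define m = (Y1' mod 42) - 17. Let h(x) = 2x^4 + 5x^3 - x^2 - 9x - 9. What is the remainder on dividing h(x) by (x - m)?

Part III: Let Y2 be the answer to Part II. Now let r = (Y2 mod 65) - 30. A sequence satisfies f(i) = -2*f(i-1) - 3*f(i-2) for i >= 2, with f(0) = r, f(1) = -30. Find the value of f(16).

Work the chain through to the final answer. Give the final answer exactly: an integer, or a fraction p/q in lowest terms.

9798

Part I: total draws C(13,5) = 1287; favorable C(8,5) = 56; P = 56/1287; answer 56/1287
Part II: Y1 = 56/1287; threaded value p + q = 1343; m = 24; remainder = value at the root: 2*(24)^4 + 5*(24)^3 - 1*(24)^2 - 9*(24)^1 - 9 = (663552) + (69120) + (-576) + (-216) + (-9) = 731871; answer 731871
Part III: Y2 = 731871; r = 6; f(2) = -2*(-30) - 3*(6) = 42; iterating: f(2)=42, f(3)=6, f(4)=-138, f(5)=258, f(6)=-102, f(7)=-570, f(8)=1446, f(9)=-1182, f(10)=-1974, f(11)=7494, f(12)=-9066, f(13)=-4350, f(14)=35898, f(15)=-58746, f(16)=9798; answer 9798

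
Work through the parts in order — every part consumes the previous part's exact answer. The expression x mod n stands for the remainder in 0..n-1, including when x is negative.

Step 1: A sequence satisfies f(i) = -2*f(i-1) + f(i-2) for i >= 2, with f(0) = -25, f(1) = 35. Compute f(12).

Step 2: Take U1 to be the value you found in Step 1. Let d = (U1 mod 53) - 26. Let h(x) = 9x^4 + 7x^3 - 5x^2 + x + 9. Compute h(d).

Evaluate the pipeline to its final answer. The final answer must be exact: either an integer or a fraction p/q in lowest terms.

902331

Step 1: f(2) = -2*(35) + 1*(-25) = -95; iterating: f(2)=-95, f(3)=225, f(4)=-545, f(5)=1315, f(6)=-3175, f(7)=7665, f(8)=-18505, f(9)=44675, f(10)=-107855, f(11)=260385, f(12)=-628625; answer -628625
Step 2: U1 = -628625; d = -18; 9*(-18)^4 + 7*(-18)^3 - 5*(-18)^2 + 1*(-18)^1 + 9 = (944784) + (-40824) + (-1620) + (-18) + (9) = 902331; answer 902331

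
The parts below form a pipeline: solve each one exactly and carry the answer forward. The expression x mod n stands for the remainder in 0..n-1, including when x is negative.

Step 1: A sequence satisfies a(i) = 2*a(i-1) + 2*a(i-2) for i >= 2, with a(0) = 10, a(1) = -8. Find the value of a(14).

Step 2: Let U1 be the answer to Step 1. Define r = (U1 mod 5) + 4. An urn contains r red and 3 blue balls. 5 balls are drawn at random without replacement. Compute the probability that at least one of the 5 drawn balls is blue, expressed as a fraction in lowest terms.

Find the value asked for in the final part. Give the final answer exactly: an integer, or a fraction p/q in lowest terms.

55/56

Step 1: a(2) = 2*(-8) + 2*(10) = 4; iterating: a(2)=4, a(3)=-8, a(4)=-8, a(5)=-32, a(6)=-80, a(7)=-224, a(8)=-608, a(9)=-1664, a(10)=-4544, a(11)=-12416, a(12)=-33920, a(13)=-92672, a(14)=-253184; answer -253184
Step 2: U1 = -253184; r = 5; total draws C(8,5) = 56; complement C(5,5) = 1; favorable 56 - 1 = 55; P = 55/56; answer 55/56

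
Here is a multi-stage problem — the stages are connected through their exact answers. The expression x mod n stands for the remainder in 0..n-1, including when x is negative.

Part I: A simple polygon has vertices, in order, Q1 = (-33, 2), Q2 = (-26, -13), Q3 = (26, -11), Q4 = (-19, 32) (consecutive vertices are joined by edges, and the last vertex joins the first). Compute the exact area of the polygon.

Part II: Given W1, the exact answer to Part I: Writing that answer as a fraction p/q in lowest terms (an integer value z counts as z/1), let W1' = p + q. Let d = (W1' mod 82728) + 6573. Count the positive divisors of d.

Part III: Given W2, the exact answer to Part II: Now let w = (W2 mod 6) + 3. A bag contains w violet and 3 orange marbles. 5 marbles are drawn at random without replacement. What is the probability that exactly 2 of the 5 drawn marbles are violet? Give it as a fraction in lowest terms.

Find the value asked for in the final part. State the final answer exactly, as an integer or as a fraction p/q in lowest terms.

Part I: cross terms: (-33*-13 - -26*2)=481, (-26*-11 - 26*-13)=624, (26*32 - -19*-11)=623, (-19*2 - -33*32)=1018; twice the area = |2746| = 2746; area = 1373; answer 1373
Part II: W1 = 1373; threaded value p + q = 1374; d = 7947; 7947 = 3^2 * 883; number of divisors = (2+1) * (1+1) = 6; answer 6
Part III: W2 = 6; w = 3; total draws C(6,5) = 6; favorable C(3,2)*C(3,3) = 3; P = 1/2; answer 1/2

1/2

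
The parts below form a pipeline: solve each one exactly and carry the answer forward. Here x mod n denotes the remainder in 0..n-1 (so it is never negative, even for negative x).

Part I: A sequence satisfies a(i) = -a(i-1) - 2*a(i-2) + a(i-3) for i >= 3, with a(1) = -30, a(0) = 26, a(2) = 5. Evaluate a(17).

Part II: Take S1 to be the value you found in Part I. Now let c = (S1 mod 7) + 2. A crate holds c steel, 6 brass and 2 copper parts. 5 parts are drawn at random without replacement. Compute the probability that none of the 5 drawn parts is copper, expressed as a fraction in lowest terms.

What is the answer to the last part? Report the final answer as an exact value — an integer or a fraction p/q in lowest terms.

7/22

Part I: a(3) = -1*(5) - 2*(-30) + 1*(26) = 81; iterating: a(3)=81, a(4)=-121, a(5)=-36, a(6)=359, a(7)=-408, a(8)=-346, a(9)=1521, a(10)=-1237, a(11)=-2151, a(12)=6146, a(13)=-3081, a(14)=-11362, a(15)=23670, a(16)=-4027, a(17)=-54675; answer -54675
Part II: S1 = -54675; c = 4; total draws C(12,5) = 792; favorable C(10,5) = 252; P = 7/22; answer 7/22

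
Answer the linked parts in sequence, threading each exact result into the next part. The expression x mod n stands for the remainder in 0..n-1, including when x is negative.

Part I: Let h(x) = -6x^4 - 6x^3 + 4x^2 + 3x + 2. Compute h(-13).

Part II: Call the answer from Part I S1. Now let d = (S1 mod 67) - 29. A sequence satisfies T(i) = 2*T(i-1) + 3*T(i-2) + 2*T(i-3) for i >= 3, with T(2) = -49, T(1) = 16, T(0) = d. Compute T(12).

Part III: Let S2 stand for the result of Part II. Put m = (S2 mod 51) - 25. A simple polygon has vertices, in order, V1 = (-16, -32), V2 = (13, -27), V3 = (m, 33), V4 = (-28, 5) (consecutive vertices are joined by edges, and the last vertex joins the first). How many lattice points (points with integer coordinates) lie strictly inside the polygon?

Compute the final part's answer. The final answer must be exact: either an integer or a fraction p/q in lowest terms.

Part I: -6*(-13)^4 - 6*(-13)^3 + 4*(-13)^2 + 3*(-13)^1 + 2 = (-171366) + (13182) + (676) + (-39) + (2) = -157545; answer -157545
Part II: S1 = -157545; d = 10; T(3) = 2*(-49) + 3*(16) + 2*(10) = -30; iterating: T(3)=-30, T(4)=-175, T(5)=-538, T(6)=-1661, T(7)=-5286, T(8)=-16631, T(9)=-52442, T(10)=-165349, T(11)=-521286, T(12)=-1643503; answer -1643503
Part III: S2 = -1643503; m = -2; cross terms: (-16*-27 - 13*-32)=848, (13*33 - -2*-27)=375, (-2*5 - -28*33)=914, (-28*-32 - -16*5)=976; twice the area = |3113| = 3113; area = 3113/2; boundary points = 1 + 15 + 2 + 1 = 19; strictly interior points = area - boundary/2 + 1 = 1548; answer 1548

1548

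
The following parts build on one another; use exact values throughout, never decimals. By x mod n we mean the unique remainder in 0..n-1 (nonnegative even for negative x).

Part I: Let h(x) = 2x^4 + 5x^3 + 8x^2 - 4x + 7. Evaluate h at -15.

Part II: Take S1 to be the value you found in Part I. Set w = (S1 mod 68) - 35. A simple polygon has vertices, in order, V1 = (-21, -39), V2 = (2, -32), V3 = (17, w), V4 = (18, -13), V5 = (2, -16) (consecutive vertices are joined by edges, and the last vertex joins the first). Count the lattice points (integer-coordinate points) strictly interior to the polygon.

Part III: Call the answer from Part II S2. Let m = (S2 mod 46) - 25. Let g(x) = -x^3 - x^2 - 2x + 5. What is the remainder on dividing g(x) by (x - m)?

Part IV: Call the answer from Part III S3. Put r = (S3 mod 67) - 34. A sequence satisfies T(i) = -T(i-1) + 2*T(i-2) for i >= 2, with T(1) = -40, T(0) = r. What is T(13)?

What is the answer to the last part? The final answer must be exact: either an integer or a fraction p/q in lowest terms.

-158380

Part I: 2*(-15)^4 + 5*(-15)^3 + 8*(-15)^2 - 4*(-15)^1 + 7 = (101250) + (-16875) + (1800) + (60) + (7) = 86242; answer 86242
Part II: S1 = 86242; w = -17; cross terms: (-21*-32 - 2*-39)=750, (2*-17 - 17*-32)=510, (17*-13 - 18*-17)=85, (18*-16 - 2*-13)=-262, (2*-39 - -21*-16)=-414; twice the area = |669| = 669; area = 669/2; boundary points = 1 + 15 + 1 + 1 + 23 = 41; strictly interior points = area - boundary/2 + 1 = 315; answer 315
Part III: S2 = 315; m = 14; remainder = value at the root: -1*(14)^3 - 1*(14)^2 - 2*(14)^1 + 5 = (-2744) + (-196) + (-28) + (5) = -2963; answer -2963
Part IV: S3 = -2963; r = 18; T(2) = -1*(-40) + 2*(18) = 76; iterating: T(2)=76, T(3)=-156, T(4)=308, T(5)=-620, T(6)=1236, T(7)=-2476, T(8)=4948, T(9)=-9900, T(10)=19796, T(11)=-39596, T(12)=79188, T(13)=-158380; answer -158380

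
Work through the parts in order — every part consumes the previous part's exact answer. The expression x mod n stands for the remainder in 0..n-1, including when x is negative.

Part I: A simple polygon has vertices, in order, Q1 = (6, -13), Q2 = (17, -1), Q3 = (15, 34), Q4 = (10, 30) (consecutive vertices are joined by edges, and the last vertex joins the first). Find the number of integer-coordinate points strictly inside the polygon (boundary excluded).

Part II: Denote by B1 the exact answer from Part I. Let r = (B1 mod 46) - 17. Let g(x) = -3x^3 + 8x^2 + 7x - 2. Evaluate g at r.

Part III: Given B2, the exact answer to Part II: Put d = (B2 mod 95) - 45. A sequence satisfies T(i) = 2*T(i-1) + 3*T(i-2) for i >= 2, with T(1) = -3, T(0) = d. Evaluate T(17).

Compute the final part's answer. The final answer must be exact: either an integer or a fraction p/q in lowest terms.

Part I: cross terms: (6*-1 - 17*-13)=215, (17*34 - 15*-1)=593, (15*30 - 10*34)=110, (10*-13 - 6*30)=-310; twice the area = |608| = 608; area = 304; boundary points = 1 + 1 + 1 + 1 = 4; strictly interior points = area - boundary/2 + 1 = 303; answer 303
Part II: B1 = 303; r = 10; -3*(10)^3 + 8*(10)^2 + 7*(10)^1 - 2 = (-3000) + (800) + (70) + (-2) = -2132; answer -2132
Part III: B2 = -2132; d = 8; T(2) = 2*(-3) + 3*(8) = 18; iterating: T(2)=18, T(3)=27, T(4)=108, T(5)=297, T(6)=918, T(7)=2727, T(8)=8208, T(9)=24597, T(10)=73818, T(11)=221427, T(12)=664308, T(13)=1992897, T(14)=5978718, T(15)=17936127, T(16)=53808408, T(17)=161425197; answer 161425197

161425197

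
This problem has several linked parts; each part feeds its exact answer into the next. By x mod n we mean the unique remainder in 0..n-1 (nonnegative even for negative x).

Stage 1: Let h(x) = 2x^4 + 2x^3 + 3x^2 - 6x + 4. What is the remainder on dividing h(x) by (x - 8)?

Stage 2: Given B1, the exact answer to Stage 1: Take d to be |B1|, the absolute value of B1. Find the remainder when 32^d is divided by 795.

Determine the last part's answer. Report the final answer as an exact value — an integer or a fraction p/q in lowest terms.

766

Stage 1: remainder = value at the root: 2*(8)^4 + 2*(8)^3 + 3*(8)^2 - 6*(8)^1 + 4 = (8192) + (1024) + (192) + (-48) + (4) = 9364; answer 9364
Stage 2: B1 = 9364; d = 9364; squarings mod 795: 32^1=32, 32^2=229, 32^4=766, 32^8=46, 32^16=526, 32^32=16, 32^64=256, 32^128=346, 32^256=466, 32^512=121, 32^1024=331, 32^2048=646, 32^4096=736, 32^8192=301; 32^9364 = 32^4 * 32^16 * 32^128 * 32^1024 * 32^8192 = 766 (mod 795); answer 766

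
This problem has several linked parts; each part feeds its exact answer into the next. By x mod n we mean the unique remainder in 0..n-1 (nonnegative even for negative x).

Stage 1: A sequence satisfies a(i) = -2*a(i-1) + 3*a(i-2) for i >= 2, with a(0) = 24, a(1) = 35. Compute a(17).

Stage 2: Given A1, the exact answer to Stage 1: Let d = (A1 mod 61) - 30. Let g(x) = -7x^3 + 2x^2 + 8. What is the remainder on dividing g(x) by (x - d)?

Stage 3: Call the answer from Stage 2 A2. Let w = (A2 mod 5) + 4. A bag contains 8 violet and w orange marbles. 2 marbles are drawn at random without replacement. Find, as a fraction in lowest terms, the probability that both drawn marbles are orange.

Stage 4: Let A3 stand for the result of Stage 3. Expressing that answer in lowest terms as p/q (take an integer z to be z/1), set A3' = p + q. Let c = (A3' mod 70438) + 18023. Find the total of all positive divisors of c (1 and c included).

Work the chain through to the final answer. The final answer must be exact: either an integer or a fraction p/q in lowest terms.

Stage 1: a(2) = -2*(35) + 3*(24) = 2; iterating: a(2)=2, a(3)=101, a(4)=-196, a(5)=695, a(6)=-1978, a(7)=6041, a(8)=-18016, a(9)=54155, a(10)=-162358, a(11)=487181, a(12)=-1461436, a(13)=4384415, a(14)=-13153138, a(15)=39459521, a(16)=-118378456, a(17)=355135475; answer 355135475
Stage 2: A1 = 355135475; d = -28; remainder = value at the root: -7*(-28)^3 + 2*(-28)^2 + 8 = (153664) + (1568) + (8) = 155240; answer 155240
Stage 3: A2 = 155240; w = 4; total draws C(12,2) = 66; favorable C(4,2) = 6; P = 1/11; answer 1/11
Stage 4: A3 = 1/11; threaded value p + q = 12; c = 18035; 18035 = 5 * 3607; sigma = (1 + 5) * (1 + 3607) = 6 * 3608 = 21648; answer 21648

21648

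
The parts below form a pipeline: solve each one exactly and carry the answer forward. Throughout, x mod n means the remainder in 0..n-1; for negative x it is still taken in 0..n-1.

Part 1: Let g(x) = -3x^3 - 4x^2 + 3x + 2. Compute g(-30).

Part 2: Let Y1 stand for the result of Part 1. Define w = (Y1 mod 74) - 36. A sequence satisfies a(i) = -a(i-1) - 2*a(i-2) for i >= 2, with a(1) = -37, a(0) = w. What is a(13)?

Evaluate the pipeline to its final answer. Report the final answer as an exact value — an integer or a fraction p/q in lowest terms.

Part 1: -3*(-30)^3 - 4*(-30)^2 + 3*(-30)^1 + 2 = (81000) + (-3600) + (-90) + (2) = 77312; answer 77312
Part 2: Y1 = 77312; w = 20; a(2) = -1*(-37) - 2*(20) = -3; iterating: a(2)=-3, a(3)=77, a(4)=-71, a(5)=-83, a(6)=225, a(7)=-59, a(8)=-391, a(9)=509, a(10)=273, a(11)=-1291, a(12)=745, a(13)=1837; answer 1837

1837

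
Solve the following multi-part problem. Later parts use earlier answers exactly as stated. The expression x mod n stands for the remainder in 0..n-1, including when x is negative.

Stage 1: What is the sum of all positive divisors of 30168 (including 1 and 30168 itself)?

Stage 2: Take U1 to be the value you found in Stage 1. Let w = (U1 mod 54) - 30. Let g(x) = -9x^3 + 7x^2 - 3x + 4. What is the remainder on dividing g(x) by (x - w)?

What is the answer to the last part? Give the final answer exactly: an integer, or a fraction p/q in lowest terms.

Stage 1: 30168 = 2^3 * 3^2 * 419; sigma = (1 + 2 + 4 + 8) * (1 + 3 + 9) * (1 + 419) = 15 * 13 * 420 = 81900; answer 81900
Stage 2: U1 = 81900; w = 6; remainder = value at the root: -9*(6)^3 + 7*(6)^2 - 3*(6)^1 + 4 = (-1944) + (252) + (-18) + (4) = -1706; answer -1706

-1706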